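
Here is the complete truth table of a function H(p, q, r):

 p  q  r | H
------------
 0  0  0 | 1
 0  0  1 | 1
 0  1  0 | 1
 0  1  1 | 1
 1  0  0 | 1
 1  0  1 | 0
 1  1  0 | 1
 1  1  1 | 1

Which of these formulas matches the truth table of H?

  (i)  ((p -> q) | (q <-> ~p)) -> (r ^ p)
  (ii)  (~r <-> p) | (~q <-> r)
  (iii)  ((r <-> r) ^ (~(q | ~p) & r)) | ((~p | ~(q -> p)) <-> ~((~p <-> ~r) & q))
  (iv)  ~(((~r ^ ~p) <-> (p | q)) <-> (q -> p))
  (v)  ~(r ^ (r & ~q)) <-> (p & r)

iii

(i) disagrees with H on (0,0,0) (formula → 0, table → 1); rule it out.
(ii) disagrees with H on (0,0,0) (formula → 0, table → 1); rule it out.
(iv) disagrees with H on (0,0,0) (formula → 0, table → 1); rule it out.
(v) disagrees with H on (0,0,0) (formula → 0, table → 1); rule it out.
Only (iii) survives; checking it on all 8 rows confirms it matches H.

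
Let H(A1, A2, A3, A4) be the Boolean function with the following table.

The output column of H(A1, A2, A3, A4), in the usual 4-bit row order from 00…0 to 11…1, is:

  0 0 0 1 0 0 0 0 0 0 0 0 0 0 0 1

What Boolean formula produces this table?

Collect the rows where H=1 — (0,0,1,1), (1,1,1,1) — and write one minterm per row: ¬A1·¬A2·A3·A4, A1·A2·A3·A4. Their union (logical OR) reproduces the table exactly.

H(A1, A2, A3, A4) = (((A1' · A2') · A3) · A4) + (((A1 · A2) · A3) · A4)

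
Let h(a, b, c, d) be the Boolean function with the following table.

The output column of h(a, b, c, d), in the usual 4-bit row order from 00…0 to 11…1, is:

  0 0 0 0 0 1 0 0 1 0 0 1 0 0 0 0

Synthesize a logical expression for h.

h(a, b, c, d) = ((((NOT a AND b) AND NOT c) AND d) OR (((a AND NOT b) AND NOT c) AND NOT d)) OR (((a AND NOT b) AND c) AND d)

The 1-rows are (0,1,0,1), (1,0,0,0), (1,0,1,1). Each contributes one minterm — ¬a·b·¬c·d; a·¬b·¬c·¬d; a·¬b·c·d — and their disjunction is a sum-of-products form of h.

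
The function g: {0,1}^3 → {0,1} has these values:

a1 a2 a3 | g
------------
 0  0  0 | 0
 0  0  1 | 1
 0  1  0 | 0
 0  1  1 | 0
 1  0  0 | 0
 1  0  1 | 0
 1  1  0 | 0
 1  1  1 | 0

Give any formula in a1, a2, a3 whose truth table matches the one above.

g(a1, a2, a3) = (a1' · a2') · a3

g is 1 on exactly one input, (0,0,1), whose minterm is ¬a1·¬a2·a3. So g is just that conjunction.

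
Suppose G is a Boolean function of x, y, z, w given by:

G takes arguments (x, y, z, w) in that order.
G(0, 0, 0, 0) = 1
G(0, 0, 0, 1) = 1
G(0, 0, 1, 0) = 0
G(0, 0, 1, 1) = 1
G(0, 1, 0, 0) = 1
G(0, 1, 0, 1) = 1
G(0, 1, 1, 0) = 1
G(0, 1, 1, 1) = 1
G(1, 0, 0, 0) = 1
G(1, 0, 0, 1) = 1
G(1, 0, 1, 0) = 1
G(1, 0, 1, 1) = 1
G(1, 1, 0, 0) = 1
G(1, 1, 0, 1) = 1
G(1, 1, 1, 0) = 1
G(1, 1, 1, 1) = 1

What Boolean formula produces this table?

G(x, y, z, w) = ¬(((¬x ∧ ¬y) ∧ z) ∧ ¬w)

G is 0 on exactly one input, (0,0,1,0), whose minterm is ¬x·¬y·z·¬w. So G is the negation of that single conjunction.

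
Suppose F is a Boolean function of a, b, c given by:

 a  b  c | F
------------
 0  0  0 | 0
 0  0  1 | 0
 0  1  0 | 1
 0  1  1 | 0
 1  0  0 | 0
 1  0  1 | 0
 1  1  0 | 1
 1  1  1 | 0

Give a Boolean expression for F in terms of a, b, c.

F=1 on 2 inputs: (0,1,0), (1,1,0). Reading each as a conjunction of literals (¬a·b·¬c, a·b·¬c) and taking the OR gives the canonical DNF.

F(a, b, c) = ((not a and b) and not c) or ((a and b) and not c)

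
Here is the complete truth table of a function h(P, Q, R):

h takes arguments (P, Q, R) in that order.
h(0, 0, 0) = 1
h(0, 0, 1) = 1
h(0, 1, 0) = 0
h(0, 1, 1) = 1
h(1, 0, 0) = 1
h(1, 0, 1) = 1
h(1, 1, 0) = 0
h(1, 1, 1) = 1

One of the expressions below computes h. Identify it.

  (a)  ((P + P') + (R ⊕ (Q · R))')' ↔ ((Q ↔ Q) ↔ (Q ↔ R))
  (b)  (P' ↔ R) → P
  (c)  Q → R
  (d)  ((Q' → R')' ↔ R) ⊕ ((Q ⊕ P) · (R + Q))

c

(a): at (0,0,0) it gives 0, but h = 1 — eliminated.
(b): at (0,0,1) it gives 0, but h = 1 — eliminated.
(d): at (1,0,1) it gives 0, but h = 1 — eliminated.
Only (c) survives; checking it on all 8 rows confirms it matches h.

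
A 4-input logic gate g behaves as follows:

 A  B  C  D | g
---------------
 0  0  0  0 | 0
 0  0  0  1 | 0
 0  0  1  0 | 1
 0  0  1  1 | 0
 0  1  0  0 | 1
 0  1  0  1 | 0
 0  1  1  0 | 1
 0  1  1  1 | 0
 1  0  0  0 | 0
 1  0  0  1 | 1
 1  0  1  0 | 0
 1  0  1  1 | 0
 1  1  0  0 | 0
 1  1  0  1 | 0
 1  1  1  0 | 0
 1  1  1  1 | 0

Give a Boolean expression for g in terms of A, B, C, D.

g(A, B, C, D) = (((((~A & ~B) & C) & ~D) | (((~A & B) & ~C) & ~D)) | (((~A & B) & C) & ~D)) | (((A & ~B) & ~C) & D)

Collect the rows where g=1 — (0,0,1,0), (0,1,0,0), (0,1,1,0), (1,0,0,1) — and write one minterm per row: ¬A·¬B·C·¬D, ¬A·B·¬C·¬D, ¬A·B·C·¬D, A·¬B·¬C·D. Their union (logical OR) reproduces the table exactly.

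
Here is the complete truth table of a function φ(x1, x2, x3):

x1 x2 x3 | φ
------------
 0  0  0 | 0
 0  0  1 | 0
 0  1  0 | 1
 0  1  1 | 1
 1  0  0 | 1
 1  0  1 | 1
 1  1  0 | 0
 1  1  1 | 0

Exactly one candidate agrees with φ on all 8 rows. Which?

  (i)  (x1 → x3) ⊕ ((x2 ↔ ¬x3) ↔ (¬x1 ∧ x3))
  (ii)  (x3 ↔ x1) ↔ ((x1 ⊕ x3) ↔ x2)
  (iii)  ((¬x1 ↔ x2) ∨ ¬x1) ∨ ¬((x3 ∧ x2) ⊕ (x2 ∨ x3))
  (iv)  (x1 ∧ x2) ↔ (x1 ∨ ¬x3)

i

(ii): at (0,0,0) it gives 1, but φ = 0 — eliminated.
(iii): at (0,0,0) it gives 1, but φ = 0 — eliminated.
(iv): at (0,0,1) it gives 1, but φ = 0 — eliminated.
That leaves (i). Evaluating it on every row reproduces the table of φ exactly.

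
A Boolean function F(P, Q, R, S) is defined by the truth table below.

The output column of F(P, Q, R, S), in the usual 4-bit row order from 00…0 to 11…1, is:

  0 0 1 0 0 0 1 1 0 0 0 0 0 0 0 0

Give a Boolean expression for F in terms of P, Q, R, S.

Collect the rows where F=1 — (0,0,1,0), (0,1,1,0), (0,1,1,1) — and write one minterm per row: ¬P·¬Q·R·¬S, ¬P·Q·R·¬S, ¬P·Q·R·S. Their union (logical OR) reproduces the table exactly.

F(P, Q, R, S) = ((((P' · Q') · R) · S') + (((P' · Q) · R) · S')) + (((P' · Q) · R) · S)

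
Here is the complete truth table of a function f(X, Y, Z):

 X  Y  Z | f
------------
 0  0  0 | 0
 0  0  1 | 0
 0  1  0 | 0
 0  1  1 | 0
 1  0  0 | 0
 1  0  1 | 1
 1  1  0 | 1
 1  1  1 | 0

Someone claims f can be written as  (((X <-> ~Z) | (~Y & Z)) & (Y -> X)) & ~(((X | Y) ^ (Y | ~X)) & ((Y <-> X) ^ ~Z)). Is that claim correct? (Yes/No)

Evaluate (((X <-> ~Z) | (~Y & Z)) & (Y -> X)) & ~(((X | Y) ^ (Y | ~X)) & ((Y <-> X) ^ ~Z)) on each row and compare to f:
  X=0, Y=0, Z=0: formula gives 0, f = 0 ✓
  X=0, Y=0, Z=1: formula gives 0, f = 0 ✓
  X=0, Y=1, Z=0: formula gives 0, f = 0 ✓
  X=0, Y=1, Z=1: formula gives 0, f = 0 ✓
  X=1, Y=0, Z=0: formula gives 0, f = 0 ✓
  …and likewise for the remaining 3 rows.
All 8 rows match — the expression computes f exactly.

Yes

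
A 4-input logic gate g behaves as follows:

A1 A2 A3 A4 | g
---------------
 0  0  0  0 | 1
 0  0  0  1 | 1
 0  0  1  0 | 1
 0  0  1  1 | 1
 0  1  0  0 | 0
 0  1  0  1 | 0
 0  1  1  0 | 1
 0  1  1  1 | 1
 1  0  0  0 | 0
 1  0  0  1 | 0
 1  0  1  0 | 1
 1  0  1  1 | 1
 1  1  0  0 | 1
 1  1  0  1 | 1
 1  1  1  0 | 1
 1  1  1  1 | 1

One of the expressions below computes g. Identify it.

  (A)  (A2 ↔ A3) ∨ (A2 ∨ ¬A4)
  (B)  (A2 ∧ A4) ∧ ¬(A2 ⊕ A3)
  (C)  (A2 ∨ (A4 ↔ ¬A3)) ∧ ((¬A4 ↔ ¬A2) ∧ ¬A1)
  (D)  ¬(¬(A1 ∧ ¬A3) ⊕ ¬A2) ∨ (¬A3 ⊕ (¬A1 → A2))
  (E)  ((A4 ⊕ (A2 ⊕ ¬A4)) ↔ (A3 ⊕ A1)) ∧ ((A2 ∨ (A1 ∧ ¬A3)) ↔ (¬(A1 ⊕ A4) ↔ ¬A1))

D

(A): at (0,0,1,1) it gives 0, but g = 1 — eliminated.
(B): at (0,0,0,0) it gives 0, but g = 1 — eliminated.
(C): at (0,0,0,0) it gives 0, but g = 1 — eliminated.
(E): at (0,0,0,0) it gives 0, but g = 1 — eliminated.
(D) is the remaining candidate, and it agrees with g on all 16 inputs.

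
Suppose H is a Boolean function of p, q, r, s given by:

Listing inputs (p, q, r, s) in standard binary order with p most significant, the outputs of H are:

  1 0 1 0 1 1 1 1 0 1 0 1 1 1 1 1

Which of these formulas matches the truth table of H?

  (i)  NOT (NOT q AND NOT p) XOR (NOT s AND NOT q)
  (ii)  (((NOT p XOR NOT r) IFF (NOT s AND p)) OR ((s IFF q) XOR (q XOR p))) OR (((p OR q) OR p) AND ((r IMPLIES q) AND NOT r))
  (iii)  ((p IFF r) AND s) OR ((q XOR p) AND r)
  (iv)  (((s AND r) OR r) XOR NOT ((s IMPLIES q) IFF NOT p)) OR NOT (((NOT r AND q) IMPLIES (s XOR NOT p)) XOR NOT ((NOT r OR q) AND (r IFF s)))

i

(ii): at (0,0,0,1) it gives 1, but H = 0 — eliminated.
(iii): at (0,0,0,0) it gives 0, but H = 1 — eliminated.
(iv): at (0,0,0,0) it gives 0, but H = 1 — eliminated.
(i) is the remaining candidate, and it agrees with H on all 16 inputs.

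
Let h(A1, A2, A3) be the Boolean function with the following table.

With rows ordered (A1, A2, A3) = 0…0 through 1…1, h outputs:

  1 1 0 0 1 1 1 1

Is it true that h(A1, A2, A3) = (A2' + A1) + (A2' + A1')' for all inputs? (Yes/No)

Evaluate (A2' + A1) + (A2' + A1')' on each row and compare to h:
  A1=0, A2=0, A3=0: formula gives 1, h = 1 ✓
  A1=0, A2=0, A3=1: formula gives 1, h = 1 ✓
  A1=0, A2=1, A3=0: formula gives 0, h = 0 ✓
  A1=0, A2=1, A3=1: formula gives 0, h = 0 ✓
  A1=1, A2=0, A3=0: formula gives 1, h = 1 ✓
  … (the remaining 3 rows also agree.)
Every row agrees, so the formula is equivalent.

Yes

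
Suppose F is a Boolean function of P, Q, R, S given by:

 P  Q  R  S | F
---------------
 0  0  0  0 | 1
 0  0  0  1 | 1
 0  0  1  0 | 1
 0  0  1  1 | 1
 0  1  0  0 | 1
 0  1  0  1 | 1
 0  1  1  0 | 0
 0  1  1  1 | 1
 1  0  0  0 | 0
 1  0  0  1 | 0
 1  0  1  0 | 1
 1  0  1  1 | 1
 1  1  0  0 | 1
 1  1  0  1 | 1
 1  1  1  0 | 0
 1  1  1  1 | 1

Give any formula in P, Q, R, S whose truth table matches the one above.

F is 0 on only 4 rows — (0,1,1,0), (1,0,0,0), (1,0,0,1), (1,1,1,0). Writing each as a minterm (¬P·Q·R·¬S, P·¬Q·¬R·¬S, P·¬Q·¬R·S, P·Q·R·¬S) and OR-ing them characterizes exactly where F=0, so F is the negation of that disjunction.

F(P, Q, R, S) = ~((((((~P & Q) & R) & ~S) | (((P & ~Q) & ~R) & ~S)) | (((P & ~Q) & ~R) & S)) | (((P & Q) & R) & ~S))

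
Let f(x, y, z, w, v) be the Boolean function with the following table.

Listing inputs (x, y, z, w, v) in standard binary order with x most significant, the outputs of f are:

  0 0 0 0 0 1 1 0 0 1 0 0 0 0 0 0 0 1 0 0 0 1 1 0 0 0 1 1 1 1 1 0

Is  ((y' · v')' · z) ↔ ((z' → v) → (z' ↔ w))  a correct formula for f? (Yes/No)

Check the formula against f row by row:
  x=0, y=0, z=0, w=0, v=0: formula gives 0, f = 0 ✓
  x=0, y=0, z=0, w=0, v=1: formula gives 1, but f = 0 ✗
Since they disagree at (0,0,0,0,1), the expression is not a correct formula for f.

No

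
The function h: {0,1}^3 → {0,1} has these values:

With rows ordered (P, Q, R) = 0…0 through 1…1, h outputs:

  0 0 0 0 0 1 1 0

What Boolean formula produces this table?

h=1 on 2 inputs: (1,0,1), (1,1,0). Reading each as a conjunction of literals (P·¬Q·R, P·Q·¬R) and taking the OR gives the canonical DNF.

h(P, Q, R) = ((P AND NOT Q) AND R) OR ((P AND Q) AND NOT R)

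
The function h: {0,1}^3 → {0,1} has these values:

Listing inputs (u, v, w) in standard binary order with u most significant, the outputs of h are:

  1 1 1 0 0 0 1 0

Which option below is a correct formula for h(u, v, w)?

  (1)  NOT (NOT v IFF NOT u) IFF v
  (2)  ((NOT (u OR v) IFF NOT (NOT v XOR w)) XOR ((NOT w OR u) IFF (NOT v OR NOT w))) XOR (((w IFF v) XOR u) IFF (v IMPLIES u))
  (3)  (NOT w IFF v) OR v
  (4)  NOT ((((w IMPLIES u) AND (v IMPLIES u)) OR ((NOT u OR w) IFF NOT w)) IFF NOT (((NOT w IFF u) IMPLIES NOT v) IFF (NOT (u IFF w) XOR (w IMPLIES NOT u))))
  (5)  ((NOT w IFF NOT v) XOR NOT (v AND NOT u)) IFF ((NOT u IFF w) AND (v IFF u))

(1): at (0,1,1) it gives 1, but h = 0 — eliminated.
(2): at (0,0,0) it gives 0, but h = 1 — eliminated.
(3): at (0,0,0) it gives 0, but h = 1 — eliminated.
(5): at (1,0,0) it gives 1, but h = 0 — eliminated.
That leaves (4). Evaluating it on every row reproduces the table of h exactly.

4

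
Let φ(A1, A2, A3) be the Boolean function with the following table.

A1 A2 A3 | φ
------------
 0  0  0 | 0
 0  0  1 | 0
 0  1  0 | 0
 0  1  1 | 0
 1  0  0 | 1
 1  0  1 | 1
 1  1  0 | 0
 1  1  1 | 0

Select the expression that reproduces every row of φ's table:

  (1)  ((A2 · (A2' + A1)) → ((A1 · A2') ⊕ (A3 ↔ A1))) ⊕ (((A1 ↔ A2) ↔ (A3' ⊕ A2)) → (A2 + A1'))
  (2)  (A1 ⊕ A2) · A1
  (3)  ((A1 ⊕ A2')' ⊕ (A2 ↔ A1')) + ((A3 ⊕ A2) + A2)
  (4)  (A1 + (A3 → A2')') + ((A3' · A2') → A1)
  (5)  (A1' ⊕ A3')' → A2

(1): at (1,0,0) it gives 0, but φ = 1 — eliminated.
(3): at (0,0,1) it gives 1, but φ = 0 — eliminated.
(4): at (0,0,1) it gives 1, but φ = 0 — eliminated.
(5): at (0,0,1) it gives 1, but φ = 0 — eliminated.
(2) is the remaining candidate, and it agrees with φ on all 8 inputs.

2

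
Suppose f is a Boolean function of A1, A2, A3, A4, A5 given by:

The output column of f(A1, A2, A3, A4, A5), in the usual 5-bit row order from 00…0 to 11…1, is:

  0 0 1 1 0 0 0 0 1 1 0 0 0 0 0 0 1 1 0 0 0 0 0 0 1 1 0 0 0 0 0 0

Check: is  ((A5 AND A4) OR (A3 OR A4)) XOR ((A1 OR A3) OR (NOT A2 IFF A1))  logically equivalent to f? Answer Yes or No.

Yes

Evaluate ((A5 AND A4) OR (A3 OR A4)) XOR ((A1 OR A3) OR (NOT A2 IFF A1)) on each row and compare to f:
  A1=0, A2=0, A3=0, A4=0, A5=0: formula gives 0, f = 0 ✓
  A1=0, A2=0, A3=0, A4=0, A5=1: formula gives 0, f = 0 ✓
  A1=0, A2=0, A3=0, A4=1, A5=0: formula gives 1, f = 1 ✓
  A1=0, A2=0, A3=0, A4=1, A5=1: formula gives 1, f = 1 ✓
  …and likewise for the remaining 28 rows.
No disagreement on any input; they are logically equivalent.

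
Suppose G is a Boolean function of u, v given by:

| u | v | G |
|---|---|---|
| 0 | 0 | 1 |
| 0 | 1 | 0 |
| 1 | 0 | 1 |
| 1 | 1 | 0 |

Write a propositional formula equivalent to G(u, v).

G(u, v) = ~v

The output is the negation of v.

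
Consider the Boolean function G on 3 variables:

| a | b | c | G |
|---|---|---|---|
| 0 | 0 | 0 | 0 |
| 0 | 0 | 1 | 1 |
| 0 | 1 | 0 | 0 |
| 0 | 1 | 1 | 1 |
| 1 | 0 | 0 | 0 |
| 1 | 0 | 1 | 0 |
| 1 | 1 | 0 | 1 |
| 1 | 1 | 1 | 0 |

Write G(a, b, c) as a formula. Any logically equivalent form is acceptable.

Collect the rows where G=1 — (0,0,1), (0,1,1), (1,1,0) — and write one minterm per row: ¬a·¬b·c, ¬a·b·c, a·b·¬c. Their union (logical OR) reproduces the table exactly.

G(a, b, c) = (((¬a ∧ ¬b) ∧ c) ∨ ((¬a ∧ b) ∧ c)) ∨ ((a ∧ b) ∧ ¬c)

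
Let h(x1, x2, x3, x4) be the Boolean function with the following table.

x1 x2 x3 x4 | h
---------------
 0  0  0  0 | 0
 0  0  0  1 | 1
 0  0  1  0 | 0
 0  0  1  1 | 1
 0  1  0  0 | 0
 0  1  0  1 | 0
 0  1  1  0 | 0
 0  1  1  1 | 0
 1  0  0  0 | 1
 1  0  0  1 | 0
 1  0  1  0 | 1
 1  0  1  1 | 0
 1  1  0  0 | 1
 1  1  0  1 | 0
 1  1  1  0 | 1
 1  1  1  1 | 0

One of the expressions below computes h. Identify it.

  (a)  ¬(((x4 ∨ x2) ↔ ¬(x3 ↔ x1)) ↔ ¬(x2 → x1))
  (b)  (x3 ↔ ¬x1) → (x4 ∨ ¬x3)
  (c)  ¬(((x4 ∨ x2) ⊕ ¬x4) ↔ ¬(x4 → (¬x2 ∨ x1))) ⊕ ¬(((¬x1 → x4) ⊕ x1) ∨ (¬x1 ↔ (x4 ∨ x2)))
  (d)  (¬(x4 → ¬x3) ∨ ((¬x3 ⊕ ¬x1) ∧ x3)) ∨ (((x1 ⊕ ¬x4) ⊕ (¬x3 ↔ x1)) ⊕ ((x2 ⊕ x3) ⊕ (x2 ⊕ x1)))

c

(a) fails at (0,0,0,0): the formula yields 1, h is 0.
(b) fails at (0,0,0,0): the formula yields 1, h is 0.
(d) fails at (0,0,0,0): the formula yields 1, h is 0.
That leaves (c). Evaluating it on every row reproduces the table of h exactly.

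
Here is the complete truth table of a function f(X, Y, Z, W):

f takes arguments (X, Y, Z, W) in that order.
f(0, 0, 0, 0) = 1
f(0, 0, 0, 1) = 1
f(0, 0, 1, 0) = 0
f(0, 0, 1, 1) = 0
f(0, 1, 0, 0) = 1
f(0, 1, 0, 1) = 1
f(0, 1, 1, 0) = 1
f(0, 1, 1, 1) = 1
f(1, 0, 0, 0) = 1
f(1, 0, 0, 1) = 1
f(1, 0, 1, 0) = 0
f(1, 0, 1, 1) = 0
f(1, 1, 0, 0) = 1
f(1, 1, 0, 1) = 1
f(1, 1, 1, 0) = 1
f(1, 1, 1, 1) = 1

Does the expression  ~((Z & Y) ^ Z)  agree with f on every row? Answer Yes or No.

Yes

Check the formula against f row by row:
  X=0, Y=0, Z=0, W=0: formula gives 1, f = 1 ✓
  X=0, Y=0, Z=0, W=1: formula gives 1, f = 1 ✓
  X=0, Y=0, Z=1, W=0: formula gives 0, f = 0 ✓
  X=0, Y=0, Z=1, W=1: formula gives 0, f = 0 ✓
  … (the remaining 12 rows also agree.)
No disagreement on any input; they are logically equivalent.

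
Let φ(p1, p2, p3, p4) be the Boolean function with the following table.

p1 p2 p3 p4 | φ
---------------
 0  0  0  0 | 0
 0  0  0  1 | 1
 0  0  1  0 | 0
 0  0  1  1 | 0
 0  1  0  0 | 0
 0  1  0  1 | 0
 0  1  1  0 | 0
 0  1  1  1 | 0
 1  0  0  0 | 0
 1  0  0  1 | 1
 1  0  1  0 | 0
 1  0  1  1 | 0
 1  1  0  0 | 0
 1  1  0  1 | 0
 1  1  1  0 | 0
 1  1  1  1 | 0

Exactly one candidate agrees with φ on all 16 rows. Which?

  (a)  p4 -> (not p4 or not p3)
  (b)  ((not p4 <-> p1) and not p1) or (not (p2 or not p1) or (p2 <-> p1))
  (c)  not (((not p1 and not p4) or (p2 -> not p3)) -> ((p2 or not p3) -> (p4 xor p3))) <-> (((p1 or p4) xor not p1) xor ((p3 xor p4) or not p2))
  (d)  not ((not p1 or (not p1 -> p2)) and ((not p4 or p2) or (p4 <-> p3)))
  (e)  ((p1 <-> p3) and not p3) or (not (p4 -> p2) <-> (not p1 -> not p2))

(a): at (0,0,0,0) it gives 1, but φ = 0 — eliminated.
(b): at (0,0,0,0) it gives 1, but φ = 0 — eliminated.
(c): at (0,0,0,1) it gives 0, but φ = 1 — eliminated.
(e): at (0,0,0,0) it gives 1, but φ = 0 — eliminated.
That leaves (d). Evaluating it on every row reproduces the table of φ exactly.

d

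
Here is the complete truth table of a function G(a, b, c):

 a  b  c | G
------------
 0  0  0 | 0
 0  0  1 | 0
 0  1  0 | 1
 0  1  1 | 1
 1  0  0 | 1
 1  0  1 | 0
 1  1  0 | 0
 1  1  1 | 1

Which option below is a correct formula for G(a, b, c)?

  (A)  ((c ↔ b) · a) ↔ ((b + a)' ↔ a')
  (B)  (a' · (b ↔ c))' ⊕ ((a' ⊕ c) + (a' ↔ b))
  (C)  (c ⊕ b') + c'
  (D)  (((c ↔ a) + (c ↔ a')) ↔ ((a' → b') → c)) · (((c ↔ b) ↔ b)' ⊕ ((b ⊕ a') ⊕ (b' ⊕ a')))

A

(B) disagrees with G on (0,0,0) (formula → 1, table → 0); rule it out.
(C) disagrees with G on (0,0,0) (formula → 1, table → 0); rule it out.
(D) disagrees with G on (0,0,1) (formula → 1, table → 0); rule it out.
Only (A) survives; checking it on all 8 rows confirms it matches G.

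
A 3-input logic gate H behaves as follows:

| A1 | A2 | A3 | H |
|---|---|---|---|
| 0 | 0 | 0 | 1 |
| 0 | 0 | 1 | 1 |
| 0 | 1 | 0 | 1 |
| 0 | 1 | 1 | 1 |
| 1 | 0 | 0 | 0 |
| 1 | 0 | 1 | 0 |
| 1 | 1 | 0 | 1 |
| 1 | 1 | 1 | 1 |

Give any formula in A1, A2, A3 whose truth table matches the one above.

There are just 2 zero rows: (1,0,0), (1,0,1). Their minterms are A1·¬A2·¬A3, A1·¬A2·A3; the OR of those covers precisely the 0-outputs, and negating it yields H.

H(A1, A2, A3) = ~(((A1 & ~A2) & ~A3) | ((A1 & ~A2) & A3))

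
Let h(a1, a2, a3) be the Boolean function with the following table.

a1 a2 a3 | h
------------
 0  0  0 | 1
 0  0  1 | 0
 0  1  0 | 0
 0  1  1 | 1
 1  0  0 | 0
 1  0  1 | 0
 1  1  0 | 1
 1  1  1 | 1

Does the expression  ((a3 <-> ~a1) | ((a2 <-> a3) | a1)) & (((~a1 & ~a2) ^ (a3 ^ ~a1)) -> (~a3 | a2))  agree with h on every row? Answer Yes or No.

No

Evaluate ((a3 <-> ~a1) | ((a2 <-> a3) | a1)) & (((~a1 & ~a2) ^ (a3 ^ ~a1)) -> (~a3 | a2)) on each row and compare to h:
  a1=0, a2=0, a3=0: formula gives 1, h = 1 ✓
  a1=0, a2=0, a3=1: formula gives 0, h = 0 ✓
  a1=0, a2=1, a3=0: formula gives 0, h = 0 ✓
  a1=0, a2=1, a3=1: formula gives 1, h = 1 ✓
  a1=1, a2=0, a3=0: formula gives 1, but h = 0 ✗
A single disagreement suffices: at (1,0,0) they differ, so the formula does not compute h.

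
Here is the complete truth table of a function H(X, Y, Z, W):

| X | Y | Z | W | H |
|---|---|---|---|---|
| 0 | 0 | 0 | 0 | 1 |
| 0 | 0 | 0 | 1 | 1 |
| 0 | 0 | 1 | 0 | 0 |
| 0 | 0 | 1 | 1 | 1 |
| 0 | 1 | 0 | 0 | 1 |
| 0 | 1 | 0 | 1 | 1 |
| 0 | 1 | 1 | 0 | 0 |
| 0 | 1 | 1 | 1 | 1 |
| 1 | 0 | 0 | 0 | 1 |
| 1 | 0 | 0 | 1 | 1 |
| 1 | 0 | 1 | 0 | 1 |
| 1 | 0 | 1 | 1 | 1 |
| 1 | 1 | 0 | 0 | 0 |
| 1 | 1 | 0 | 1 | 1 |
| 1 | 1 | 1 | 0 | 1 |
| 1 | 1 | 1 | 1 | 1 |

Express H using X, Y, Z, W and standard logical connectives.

H(X, Y, Z, W) = (((((X' · Y') · Z) · W') + (((X' · Y) · Z) · W')) + (((X · Y) · Z') · W'))'

H is 0 on only 3 rows — (0,0,1,0), (0,1,1,0), (1,1,0,0). Writing each as a minterm (¬X·¬Y·Z·¬W, ¬X·Y·Z·¬W, X·Y·¬Z·¬W) and OR-ing them characterizes exactly where H=0, so H is the negation of that disjunction.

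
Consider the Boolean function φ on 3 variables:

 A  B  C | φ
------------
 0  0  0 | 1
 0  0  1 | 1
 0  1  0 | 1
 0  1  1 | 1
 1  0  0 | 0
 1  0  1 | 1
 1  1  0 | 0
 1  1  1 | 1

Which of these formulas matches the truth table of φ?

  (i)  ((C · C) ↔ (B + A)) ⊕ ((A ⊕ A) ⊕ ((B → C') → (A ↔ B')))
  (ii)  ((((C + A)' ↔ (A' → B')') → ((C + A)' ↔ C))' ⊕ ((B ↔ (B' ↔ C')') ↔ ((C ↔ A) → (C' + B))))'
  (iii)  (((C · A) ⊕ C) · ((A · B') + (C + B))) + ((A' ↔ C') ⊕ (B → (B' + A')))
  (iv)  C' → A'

iv

(i) fails at (0,0,1): the formula yields 0, φ is 1.
(ii) fails at (0,0,0): the formula yields 0, φ is 1.
(iii) fails at (0,0,0): the formula yields 0, φ is 1.
That leaves (iv). Evaluating it on every row reproduces the table of φ exactly.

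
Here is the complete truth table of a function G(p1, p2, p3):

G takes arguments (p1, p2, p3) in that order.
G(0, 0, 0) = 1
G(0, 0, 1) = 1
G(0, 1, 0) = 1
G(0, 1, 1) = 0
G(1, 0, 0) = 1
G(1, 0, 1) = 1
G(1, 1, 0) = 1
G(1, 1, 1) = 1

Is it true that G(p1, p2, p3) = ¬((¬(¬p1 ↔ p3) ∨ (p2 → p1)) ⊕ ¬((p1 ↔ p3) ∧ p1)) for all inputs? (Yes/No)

Check the formula against G row by row:
  p1=0, p2=0, p3=0: formula gives 1, G = 1 ✓
  p1=0, p2=0, p3=1: formula gives 1, G = 1 ✓
  p1=0, p2=1, p3=0: formula gives 1, G = 1 ✓
  p1=0, p2=1, p3=1: formula gives 0, G = 0 ✓
  p1=1, p2=0, p3=0: formula gives 1, G = 1 ✓
  p1=1, p2=0, p3=1: formula gives 0, but G = 1 ✗
A single disagreement suffices: at (1,0,1) they differ, so the formula does not compute G.

No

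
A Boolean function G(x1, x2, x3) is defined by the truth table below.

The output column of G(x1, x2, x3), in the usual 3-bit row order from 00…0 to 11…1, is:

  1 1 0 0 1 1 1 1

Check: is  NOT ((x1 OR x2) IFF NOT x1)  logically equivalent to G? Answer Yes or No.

Yes

Check the formula against G row by row:
  x1=0, x2=0, x3=0: formula gives 1, G = 1 ✓
  x1=0, x2=0, x3=1: formula gives 1, G = 1 ✓
  x1=0, x2=1, x3=0: formula gives 0, G = 0 ✓
  x1=0, x2=1, x3=1: formula gives 0, G = 0 ✓
  x1=1, x2=0, x3=0: formula gives 1, G = 1 ✓
  …and likewise for the remaining 3 rows.
No disagreement on any input; they are logically equivalent.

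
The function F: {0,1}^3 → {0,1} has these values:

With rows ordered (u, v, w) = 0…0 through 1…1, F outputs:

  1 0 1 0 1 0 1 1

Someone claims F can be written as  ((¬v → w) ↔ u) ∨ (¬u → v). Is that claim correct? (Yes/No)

No

Check the formula against F row by row:
  u=0, v=0, w=0: formula gives 1, F = 1 ✓
  u=0, v=0, w=1: formula gives 0, F = 0 ✓
  u=0, v=1, w=0: formula gives 1, F = 1 ✓
  u=0, v=1, w=1: formula gives 1, but F = 0 ✗
Row (0,1,1) is a counterexample, so the formula is not equivalent to F.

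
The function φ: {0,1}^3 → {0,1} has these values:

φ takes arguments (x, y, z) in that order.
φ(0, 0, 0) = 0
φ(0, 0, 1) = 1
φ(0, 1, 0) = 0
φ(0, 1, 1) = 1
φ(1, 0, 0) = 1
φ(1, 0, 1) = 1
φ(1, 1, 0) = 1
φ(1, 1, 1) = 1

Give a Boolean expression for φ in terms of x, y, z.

φ(x, y, z) = ~(((~x & ~y) & ~z) | ((~x & y) & ~z))

φ is 0 on only 2 rows — (0,0,0), (0,1,0). Writing each as a minterm (¬x·¬y·¬z, ¬x·y·¬z) and OR-ing them characterizes exactly where φ=0, so φ is the negation of that disjunction.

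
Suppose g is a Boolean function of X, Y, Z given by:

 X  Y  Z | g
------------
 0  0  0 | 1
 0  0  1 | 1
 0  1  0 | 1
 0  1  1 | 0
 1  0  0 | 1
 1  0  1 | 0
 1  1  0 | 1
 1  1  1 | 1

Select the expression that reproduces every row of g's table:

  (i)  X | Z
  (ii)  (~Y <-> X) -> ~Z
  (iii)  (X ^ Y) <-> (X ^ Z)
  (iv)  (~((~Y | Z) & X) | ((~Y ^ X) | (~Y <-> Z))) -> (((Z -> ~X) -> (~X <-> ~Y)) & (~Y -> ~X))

(i) disagrees with g on (0,0,0) (formula → 0, table → 1); rule it out.
(iii) disagrees with g on (0,0,1) (formula → 0, table → 1); rule it out.
(iv) disagrees with g on (0,1,0) (formula → 0, table → 1); rule it out.
That leaves (ii). Evaluating it on every row reproduces the table of g exactly.

ii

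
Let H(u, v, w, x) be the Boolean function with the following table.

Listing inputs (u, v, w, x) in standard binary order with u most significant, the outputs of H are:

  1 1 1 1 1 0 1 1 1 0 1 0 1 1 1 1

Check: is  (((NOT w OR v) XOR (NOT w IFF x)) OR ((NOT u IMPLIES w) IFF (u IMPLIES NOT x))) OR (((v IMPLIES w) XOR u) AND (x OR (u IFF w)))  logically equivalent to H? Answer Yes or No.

Yes

Check the formula against H row by row:
  u=0, v=0, w=0, x=0: formula gives 1, H = 1 ✓
  u=0, v=0, w=0, x=1: formula gives 1, H = 1 ✓
  u=0, v=0, w=1, x=0: formula gives 1, H = 1 ✓
  u=0, v=0, w=1, x=1: formula gives 1, H = 1 ✓
  … (the remaining 12 rows also agree.)
No disagreement on any input; they are logically equivalent.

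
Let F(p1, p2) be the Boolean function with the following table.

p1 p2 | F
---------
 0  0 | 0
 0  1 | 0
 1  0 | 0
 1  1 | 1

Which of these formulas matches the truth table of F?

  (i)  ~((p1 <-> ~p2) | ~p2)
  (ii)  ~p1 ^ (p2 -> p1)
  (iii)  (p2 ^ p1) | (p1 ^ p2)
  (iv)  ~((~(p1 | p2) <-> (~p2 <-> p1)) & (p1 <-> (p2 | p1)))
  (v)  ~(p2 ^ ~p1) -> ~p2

i

(ii) fails at (0,1): the formula yields 1, F is 0.
(iii) fails at (0,1): the formula yields 1, F is 0.
(iv) fails at (0,0): the formula yields 1, F is 0.
(v) fails at (0,0): the formula yields 1, F is 0.
(i) is the remaining candidate, and it agrees with F on all 4 inputs.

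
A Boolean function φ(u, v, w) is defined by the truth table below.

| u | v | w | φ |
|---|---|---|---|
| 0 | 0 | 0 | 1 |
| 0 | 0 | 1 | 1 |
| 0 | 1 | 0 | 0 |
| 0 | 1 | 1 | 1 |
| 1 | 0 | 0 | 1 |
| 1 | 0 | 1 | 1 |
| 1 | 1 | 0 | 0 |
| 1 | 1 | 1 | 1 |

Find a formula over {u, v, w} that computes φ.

φ(u, v, w) = ~(((~u & v) & ~w) | ((u & v) & ~w))

The 0-rows are (0,1,0), (1,1,0). Take each as a conjunction (¬u·v·¬w, u·v·¬w), form their disjunction, and complement — that gives a formula that is 1 everywhere φ is.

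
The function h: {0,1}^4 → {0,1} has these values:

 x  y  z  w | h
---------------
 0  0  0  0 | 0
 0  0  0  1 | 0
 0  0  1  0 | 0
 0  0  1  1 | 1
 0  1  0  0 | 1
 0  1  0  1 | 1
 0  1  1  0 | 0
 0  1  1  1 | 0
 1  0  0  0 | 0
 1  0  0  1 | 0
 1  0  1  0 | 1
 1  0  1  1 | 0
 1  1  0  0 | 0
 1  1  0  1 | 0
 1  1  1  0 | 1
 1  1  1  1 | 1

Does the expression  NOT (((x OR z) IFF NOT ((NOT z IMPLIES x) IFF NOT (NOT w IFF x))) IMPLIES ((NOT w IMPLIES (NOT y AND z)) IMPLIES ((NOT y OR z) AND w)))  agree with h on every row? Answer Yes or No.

Check the formula against h row by row:
  x=0, y=0, z=0, w=0: formula gives 0, h = 0 ✓
  x=0, y=0, z=0, w=1: formula gives 0, h = 0 ✓
  x=0, y=0, z=1, w=0: formula gives 0, h = 0 ✓
  x=0, y=0, z=1, w=1: formula gives 0, but h = 1 ✗
Row (0,0,1,1) is a counterexample, so the formula is not equivalent to h.

No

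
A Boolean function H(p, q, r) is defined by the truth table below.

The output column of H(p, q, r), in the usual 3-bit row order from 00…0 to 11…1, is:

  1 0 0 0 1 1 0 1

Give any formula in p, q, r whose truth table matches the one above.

H=1 on 4 inputs: (0,0,0), (1,0,0), (1,0,1), (1,1,1). Reading each as a conjunction of literals (¬p·¬q·¬r, p·¬q·¬r, p·¬q·r, p·q·r) and taking the OR gives the canonical DNF.

H(p, q, r) = ((((not p and not q) and not r) or ((p and not q) and not r)) or ((p and not q) and r)) or ((p and q) and r)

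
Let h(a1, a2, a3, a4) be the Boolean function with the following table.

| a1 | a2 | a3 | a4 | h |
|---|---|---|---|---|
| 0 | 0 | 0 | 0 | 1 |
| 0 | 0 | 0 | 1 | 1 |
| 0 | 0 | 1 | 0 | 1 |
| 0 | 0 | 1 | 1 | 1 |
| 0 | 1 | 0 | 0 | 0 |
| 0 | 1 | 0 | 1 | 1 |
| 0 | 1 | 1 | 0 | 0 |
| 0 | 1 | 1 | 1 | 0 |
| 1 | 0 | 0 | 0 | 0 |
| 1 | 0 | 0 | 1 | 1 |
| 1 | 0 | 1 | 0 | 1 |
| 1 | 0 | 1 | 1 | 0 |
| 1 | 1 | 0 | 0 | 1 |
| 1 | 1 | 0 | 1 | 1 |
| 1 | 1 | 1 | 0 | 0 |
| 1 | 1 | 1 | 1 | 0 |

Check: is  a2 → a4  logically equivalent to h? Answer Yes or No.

No

Evaluate a2 → a4 on each row and compare to h:
  a1=0, a2=0, a3=0, a4=0: formula gives 1, h = 1 ✓
  a1=0, a2=0, a3=0, a4=1: formula gives 1, h = 1 ✓
  a1=0, a2=0, a3=1, a4=0: formula gives 1, h = 1 ✓
  a1=0, a2=0, a3=1, a4=1: formula gives 1, h = 1 ✓
  …
  a1=0, a2=1, a3=1, a4=1: formula gives 1, but h = 0 ✗
Since they disagree at (0,1,1,1), the expression is not a correct formula for h.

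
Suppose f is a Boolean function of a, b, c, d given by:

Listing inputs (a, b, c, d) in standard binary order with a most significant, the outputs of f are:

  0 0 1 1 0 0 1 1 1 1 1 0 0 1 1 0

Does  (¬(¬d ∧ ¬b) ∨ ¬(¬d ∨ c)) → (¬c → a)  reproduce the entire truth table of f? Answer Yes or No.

No

Check the formula against f row by row:
  a=0, b=0, c=0, d=0: formula gives 1, but f = 0 ✗
Since they disagree at (0,0,0,0), the expression is not a correct formula for f.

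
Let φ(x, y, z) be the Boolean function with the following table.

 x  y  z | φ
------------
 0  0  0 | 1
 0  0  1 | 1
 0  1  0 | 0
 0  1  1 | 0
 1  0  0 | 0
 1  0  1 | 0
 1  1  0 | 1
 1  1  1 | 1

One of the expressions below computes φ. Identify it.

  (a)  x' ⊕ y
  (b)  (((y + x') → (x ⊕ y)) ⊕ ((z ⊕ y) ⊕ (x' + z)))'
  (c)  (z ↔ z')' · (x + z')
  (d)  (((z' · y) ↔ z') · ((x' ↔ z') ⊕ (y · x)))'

a

(b) disagrees with φ on (0,0,0) (formula → 0, table → 1); rule it out.
(c) disagrees with φ on (0,0,1) (formula → 0, table → 1); rule it out.
(d) disagrees with φ on (0,1,1) (formula → 1, table → 0); rule it out.
That leaves (a). Evaluating it on every row reproduces the table of φ exactly.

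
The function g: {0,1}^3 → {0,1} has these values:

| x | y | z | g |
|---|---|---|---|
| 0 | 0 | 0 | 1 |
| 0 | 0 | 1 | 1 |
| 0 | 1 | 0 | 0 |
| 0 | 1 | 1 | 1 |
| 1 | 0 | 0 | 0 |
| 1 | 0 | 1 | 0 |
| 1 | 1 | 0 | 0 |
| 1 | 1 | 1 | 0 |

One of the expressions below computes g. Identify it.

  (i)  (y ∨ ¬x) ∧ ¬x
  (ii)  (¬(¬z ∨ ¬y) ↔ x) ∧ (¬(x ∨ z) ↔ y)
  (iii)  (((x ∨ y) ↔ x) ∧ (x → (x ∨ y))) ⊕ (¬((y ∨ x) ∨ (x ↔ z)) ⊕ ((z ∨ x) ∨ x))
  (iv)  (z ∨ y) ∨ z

(i) fails at (0,1,0): the formula yields 1, g is 0.
(ii) fails at (0,0,0): the formula yields 0, g is 1.
(iv) fails at (0,0,0): the formula yields 0, g is 1.
That leaves (iii). Evaluating it on every row reproduces the table of g exactly.

iii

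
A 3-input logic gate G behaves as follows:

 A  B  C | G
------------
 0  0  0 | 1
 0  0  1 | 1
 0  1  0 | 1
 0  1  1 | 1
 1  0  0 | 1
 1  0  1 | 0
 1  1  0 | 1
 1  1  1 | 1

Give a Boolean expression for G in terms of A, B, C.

G(A, B, C) = ((A · B') · C)'

Only row (1,0,1) gives 0. So G is 1 everywhere except there — the complement of the minterm A·¬B·C.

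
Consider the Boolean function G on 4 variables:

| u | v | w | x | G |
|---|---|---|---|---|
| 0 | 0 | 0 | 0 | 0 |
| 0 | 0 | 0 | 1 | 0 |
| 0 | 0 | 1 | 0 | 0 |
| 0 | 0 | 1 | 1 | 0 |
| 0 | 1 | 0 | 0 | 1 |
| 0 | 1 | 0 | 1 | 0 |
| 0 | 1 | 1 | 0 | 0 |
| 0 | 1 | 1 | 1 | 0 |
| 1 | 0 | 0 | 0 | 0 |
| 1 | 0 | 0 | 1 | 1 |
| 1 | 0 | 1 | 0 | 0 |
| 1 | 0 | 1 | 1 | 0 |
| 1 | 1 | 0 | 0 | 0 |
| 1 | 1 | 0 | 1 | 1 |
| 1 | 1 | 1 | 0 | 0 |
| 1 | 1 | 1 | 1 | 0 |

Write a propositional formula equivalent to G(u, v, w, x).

G(u, v, w, x) = ((((not u and v) and not w) and not x) or (((u and not v) and not w) and x)) or (((u and v) and not w) and x)

The 1-rows are (0,1,0,0), (1,0,0,1), (1,1,0,1). Each contributes one minterm — ¬u·v·¬w·¬x; u·¬v·¬w·x; u·v·¬w·x — and their disjunction is a sum-of-products form of G.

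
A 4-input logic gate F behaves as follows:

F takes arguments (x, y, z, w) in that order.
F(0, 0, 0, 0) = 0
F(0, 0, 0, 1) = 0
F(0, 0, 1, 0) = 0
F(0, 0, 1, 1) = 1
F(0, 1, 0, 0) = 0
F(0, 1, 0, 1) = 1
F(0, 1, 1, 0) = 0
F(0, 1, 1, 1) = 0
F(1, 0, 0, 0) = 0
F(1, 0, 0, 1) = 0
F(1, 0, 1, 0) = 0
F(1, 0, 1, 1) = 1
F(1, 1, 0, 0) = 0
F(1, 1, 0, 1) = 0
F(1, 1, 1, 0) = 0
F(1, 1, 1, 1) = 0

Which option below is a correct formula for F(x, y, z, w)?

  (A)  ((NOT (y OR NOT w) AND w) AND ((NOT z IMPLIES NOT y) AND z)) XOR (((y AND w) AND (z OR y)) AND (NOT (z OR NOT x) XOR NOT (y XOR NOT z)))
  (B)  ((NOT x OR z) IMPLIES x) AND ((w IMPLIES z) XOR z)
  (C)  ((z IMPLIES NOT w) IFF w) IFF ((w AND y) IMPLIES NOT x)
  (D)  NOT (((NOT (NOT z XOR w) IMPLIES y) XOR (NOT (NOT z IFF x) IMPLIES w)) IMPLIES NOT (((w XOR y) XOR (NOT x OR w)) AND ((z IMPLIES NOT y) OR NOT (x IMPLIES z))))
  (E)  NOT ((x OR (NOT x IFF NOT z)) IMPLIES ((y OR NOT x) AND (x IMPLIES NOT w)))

(B) fails at (0,0,1,1): the formula yields 0, F is 1.
(C) fails at (0,0,0,1): the formula yields 1, F is 0.
(D) fails at (0,0,0,0): the formula yields 1, F is 0.
(E) fails at (0,0,1,1): the formula yields 0, F is 1.
Only (A) survives; checking it on all 16 rows confirms it matches F.

A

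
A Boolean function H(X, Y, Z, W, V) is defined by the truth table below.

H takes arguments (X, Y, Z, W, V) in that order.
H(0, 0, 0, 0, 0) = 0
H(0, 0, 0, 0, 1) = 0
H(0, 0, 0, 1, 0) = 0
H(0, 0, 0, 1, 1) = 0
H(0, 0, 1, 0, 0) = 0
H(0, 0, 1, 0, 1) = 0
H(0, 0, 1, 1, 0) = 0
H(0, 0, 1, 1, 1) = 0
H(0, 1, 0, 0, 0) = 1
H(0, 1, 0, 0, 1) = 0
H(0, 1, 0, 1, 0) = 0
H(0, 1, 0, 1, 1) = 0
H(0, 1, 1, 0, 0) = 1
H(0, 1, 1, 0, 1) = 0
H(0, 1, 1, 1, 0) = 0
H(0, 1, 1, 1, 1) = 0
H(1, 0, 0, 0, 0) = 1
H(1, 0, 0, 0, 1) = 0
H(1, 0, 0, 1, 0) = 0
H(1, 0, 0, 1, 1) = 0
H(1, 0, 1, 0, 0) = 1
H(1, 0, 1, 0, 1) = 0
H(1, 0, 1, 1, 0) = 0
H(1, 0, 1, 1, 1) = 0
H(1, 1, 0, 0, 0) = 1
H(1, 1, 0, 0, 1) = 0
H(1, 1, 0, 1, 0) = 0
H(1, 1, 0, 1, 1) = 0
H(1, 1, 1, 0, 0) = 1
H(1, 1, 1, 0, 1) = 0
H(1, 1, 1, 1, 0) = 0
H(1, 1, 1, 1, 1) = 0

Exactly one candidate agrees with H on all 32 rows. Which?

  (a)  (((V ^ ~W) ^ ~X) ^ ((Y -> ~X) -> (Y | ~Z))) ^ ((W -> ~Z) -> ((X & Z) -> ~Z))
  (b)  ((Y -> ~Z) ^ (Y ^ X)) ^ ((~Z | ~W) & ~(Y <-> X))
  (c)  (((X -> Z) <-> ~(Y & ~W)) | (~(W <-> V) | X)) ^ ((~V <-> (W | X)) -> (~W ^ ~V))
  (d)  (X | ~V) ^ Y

(a) fails at (0,0,0,0,1): the formula yields 1, H is 0.
(b) fails at (0,0,0,0,0): the formula yields 1, H is 0.
(d) fails at (0,0,0,0,0): the formula yields 1, H is 0.
Only (c) survives; checking it on all 32 rows confirms it matches H.

c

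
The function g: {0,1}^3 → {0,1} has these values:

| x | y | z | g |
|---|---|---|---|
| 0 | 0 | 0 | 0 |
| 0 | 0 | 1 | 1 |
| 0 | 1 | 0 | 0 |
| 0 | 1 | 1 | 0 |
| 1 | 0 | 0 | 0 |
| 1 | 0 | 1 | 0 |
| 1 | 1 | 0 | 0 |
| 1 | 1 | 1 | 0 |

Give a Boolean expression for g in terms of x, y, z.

Only row (0,0,1) gives 1. That row's minterm ¬x·¬y·z is g directly.

g(x, y, z) = (x' · y') · z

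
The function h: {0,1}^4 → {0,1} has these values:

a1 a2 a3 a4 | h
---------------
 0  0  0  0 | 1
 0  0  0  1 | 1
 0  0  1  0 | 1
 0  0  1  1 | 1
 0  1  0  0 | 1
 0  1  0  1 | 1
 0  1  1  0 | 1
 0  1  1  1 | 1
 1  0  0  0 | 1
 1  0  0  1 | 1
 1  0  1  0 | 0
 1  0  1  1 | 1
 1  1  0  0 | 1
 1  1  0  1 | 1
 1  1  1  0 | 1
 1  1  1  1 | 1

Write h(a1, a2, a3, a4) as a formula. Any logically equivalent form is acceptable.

h(a1, a2, a3, a4) = not (((a1 and not a2) and a3) and not a4)

Only row (1,0,1,0) gives 0. So h is 1 everywhere except there — the complement of the minterm a1·¬a2·a3·¬a4.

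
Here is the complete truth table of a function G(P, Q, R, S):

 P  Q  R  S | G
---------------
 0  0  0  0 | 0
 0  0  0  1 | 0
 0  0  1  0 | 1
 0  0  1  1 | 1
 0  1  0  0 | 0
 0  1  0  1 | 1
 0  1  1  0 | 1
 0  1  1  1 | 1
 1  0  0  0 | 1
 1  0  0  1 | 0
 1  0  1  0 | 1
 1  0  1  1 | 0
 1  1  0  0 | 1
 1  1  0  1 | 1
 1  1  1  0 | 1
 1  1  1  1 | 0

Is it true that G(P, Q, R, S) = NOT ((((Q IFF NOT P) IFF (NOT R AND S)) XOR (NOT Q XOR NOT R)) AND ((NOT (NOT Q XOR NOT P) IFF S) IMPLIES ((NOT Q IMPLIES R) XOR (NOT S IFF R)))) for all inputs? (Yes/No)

Evaluate NOT ((((Q IFF NOT P) IFF (NOT R AND S)) XOR (NOT Q XOR NOT R)) AND ((NOT (NOT Q XOR NOT P) IFF S) IMPLIES ((NOT Q IMPLIES R) XOR (NOT S IFF R)))) on each row and compare to G:
  P=0, Q=0, R=0, S=0: formula gives 0, G = 0 ✓
  P=0, Q=0, R=0, S=1: formula gives 1, but G = 0 ✗
A single disagreement suffices: at (0,0,0,1) they differ, so the formula does not compute G.

No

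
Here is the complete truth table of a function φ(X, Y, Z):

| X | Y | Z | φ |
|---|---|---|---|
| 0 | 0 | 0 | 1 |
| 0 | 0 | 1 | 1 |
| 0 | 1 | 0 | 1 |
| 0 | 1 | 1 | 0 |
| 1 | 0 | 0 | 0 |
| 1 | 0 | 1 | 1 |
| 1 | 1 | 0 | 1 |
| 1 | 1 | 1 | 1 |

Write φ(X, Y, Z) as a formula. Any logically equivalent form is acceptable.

There are just 2 zero rows: (0,1,1), (1,0,0). Their minterms are ¬X·Y·Z, X·¬Y·¬Z; the OR of those covers precisely the 0-outputs, and negating it yields φ.

φ(X, Y, Z) = ~(((~X & Y) & Z) | ((X & ~Y) & ~Z))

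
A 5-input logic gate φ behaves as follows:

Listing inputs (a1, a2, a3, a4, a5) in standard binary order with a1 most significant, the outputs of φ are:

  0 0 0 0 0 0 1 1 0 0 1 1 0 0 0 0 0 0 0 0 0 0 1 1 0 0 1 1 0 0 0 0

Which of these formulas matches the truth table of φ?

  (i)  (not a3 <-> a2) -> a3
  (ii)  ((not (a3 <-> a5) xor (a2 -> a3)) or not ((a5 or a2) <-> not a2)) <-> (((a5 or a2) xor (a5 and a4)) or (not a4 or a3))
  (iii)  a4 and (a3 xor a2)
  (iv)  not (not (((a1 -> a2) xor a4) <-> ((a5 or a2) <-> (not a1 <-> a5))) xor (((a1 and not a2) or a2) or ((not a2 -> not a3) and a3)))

(i) disagrees with φ on (0,0,0,0,0) (formula → 1, table → 0); rule it out.
(ii) disagrees with φ on (0,0,0,0,0) (formula → 1, table → 0); rule it out.
(iv) disagrees with φ on (0,0,0,0,0) (formula → 1, table → 0); rule it out.
That leaves (iii). Evaluating it on every row reproduces the table of φ exactly.

iii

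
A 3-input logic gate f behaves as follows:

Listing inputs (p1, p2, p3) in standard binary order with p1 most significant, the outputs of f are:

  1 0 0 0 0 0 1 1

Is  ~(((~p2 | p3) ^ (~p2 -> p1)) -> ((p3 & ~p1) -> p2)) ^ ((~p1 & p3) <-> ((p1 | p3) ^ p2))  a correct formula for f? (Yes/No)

Yes

Check the formula against f row by row:
  p1=0, p2=0, p3=0: formula gives 1, f = 1 ✓
  p1=0, p2=0, p3=1: formula gives 0, f = 0 ✓
  p1=0, p2=1, p3=0: formula gives 0, f = 0 ✓
  p1=0, p2=1, p3=1: formula gives 0, f = 0 ✓
  p1=1, p2=0, p3=0: formula gives 0, f = 0 ✓
  … (the remaining 3 rows also agree.)
No disagreement on any input; they are logically equivalent.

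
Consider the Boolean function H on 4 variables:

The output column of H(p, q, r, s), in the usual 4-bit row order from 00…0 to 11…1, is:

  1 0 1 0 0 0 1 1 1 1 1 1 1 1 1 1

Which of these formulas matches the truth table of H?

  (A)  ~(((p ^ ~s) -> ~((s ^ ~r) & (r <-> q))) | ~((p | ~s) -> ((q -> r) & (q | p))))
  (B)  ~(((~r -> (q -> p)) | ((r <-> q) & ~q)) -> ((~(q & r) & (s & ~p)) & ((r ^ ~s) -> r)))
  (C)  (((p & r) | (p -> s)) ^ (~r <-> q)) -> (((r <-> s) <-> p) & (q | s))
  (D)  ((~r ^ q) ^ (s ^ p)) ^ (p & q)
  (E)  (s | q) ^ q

(A) disagrees with H on (0,0,0,0) (formula → 0, table → 1); rule it out.
(C) disagrees with H on (0,0,0,0) (formula → 0, table → 1); rule it out.
(D) disagrees with H on (0,0,1,0) (formula → 0, table → 1); rule it out.
(E) disagrees with H on (0,0,0,0) (formula → 0, table → 1); rule it out.
(B) is the remaining candidate, and it agrees with H on all 16 inputs.

B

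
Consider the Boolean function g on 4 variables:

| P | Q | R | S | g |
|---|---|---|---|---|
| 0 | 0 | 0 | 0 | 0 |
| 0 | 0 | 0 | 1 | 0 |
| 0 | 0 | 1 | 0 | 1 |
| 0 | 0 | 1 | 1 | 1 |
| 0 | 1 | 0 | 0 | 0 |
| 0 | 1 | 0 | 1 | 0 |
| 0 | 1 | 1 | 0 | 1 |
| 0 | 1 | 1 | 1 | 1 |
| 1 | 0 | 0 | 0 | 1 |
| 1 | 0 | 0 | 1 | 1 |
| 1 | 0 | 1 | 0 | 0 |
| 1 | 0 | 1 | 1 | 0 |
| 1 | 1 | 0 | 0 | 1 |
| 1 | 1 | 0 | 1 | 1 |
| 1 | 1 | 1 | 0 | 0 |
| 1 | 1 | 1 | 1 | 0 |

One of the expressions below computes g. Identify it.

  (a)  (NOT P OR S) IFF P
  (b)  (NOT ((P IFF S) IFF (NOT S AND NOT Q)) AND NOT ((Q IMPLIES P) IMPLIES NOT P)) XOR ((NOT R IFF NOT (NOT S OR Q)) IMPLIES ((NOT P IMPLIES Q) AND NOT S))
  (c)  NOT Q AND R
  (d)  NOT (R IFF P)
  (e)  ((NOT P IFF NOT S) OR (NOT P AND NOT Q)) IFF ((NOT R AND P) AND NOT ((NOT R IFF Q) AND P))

(a) fails at (0,0,1,0): the formula yields 0, g is 1.
(b) fails at (0,0,0,0): the formula yields 1, g is 0.
(c) fails at (0,1,1,0): the formula yields 0, g is 1.
(e) fails at (0,0,1,0): the formula yields 0, g is 1.
Only (d) survives; checking it on all 16 rows confirms it matches g.

d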